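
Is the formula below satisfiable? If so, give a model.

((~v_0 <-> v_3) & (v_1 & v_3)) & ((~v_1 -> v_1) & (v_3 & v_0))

Case v_1 = True: the formula simplifies to ((~v_0 <-> v_3) & v_3) & (v_3 & v_0).
  v_3 = True: simplifies to ~v_0 & v_0.
    v_0 = True: the conjunct ~v_0 is False.
    v_0 = False: the conjunct v_0 is False.
  v_3 = False: the conjunct v_3 is False.
Case v_1 = False: the conjunct v_1 is False.
Both cases fail — unsatisfiable.

No satisfying assignment exists.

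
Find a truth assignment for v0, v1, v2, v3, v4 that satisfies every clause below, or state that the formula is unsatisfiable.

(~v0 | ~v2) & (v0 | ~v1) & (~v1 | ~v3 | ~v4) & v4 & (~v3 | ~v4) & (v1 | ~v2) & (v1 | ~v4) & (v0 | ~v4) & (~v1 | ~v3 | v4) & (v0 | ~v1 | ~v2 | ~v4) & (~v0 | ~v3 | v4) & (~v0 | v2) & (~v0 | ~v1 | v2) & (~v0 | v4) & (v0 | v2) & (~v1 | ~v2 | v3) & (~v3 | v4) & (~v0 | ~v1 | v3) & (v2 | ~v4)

Unsatisfiable — no assignment works.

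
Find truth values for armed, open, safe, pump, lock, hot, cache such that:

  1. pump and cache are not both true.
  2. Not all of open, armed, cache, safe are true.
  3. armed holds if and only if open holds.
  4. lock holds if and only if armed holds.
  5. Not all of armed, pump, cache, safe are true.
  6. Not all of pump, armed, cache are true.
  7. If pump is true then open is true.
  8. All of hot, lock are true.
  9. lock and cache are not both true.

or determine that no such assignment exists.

armed=T, open=T, safe=F, pump=T, lock=T, hot=T, cache=F

  (1) pump=T, cache=F — not both ✓
  (2) {open, armed, cache, safe}: 2/4 true — not all ✓
  (3) armed=T, open=T — same ✓
  (4) lock=T, armed=T — same ✓
  (5) {armed, pump, cache, safe}: 2/4 true — not all ✓
  (6) {pump, armed, cache}: 2/3 true — not all ✓
  (7) pump=T ⇒ open: T ✓
  (8) {hot, lock}: all 2 true ✓
  (9) lock=T, cache=F — not both ✓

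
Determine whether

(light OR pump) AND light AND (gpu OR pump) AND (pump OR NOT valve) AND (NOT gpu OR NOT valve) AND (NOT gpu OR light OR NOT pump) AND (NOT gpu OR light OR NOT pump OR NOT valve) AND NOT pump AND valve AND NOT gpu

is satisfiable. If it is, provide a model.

Case valve = True:
  (light) forces light = True.
  (pump OR NOT valve) forces pump = True.
  Clause (NOT pump) is falsified — contradiction.
Case valve = False:
  Clause (valve) is falsified — contradiction.
Both cases fail, so the formula is unsatisfiable.

Unsatisfiable — no assignment works.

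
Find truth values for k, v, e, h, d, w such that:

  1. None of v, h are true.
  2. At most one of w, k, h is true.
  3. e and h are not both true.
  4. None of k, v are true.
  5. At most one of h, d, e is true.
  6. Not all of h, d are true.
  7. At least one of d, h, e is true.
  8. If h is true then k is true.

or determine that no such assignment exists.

k = False, v = False, e = True, h = False, d = False, w = False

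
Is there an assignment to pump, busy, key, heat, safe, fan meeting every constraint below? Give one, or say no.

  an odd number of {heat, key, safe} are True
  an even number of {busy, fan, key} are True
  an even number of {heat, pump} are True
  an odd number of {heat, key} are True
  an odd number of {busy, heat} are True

pump = False, busy = True, key = True, heat = False, safe = False, fan = False

{heat, key, safe}: 1 true → odd ✓
{busy, fan, key}: 2 true → even ✓
{heat, pump}: 0 true → even ✓
{heat, key}: 1 true → odd ✓
{busy, heat}: 1 true → odd ✓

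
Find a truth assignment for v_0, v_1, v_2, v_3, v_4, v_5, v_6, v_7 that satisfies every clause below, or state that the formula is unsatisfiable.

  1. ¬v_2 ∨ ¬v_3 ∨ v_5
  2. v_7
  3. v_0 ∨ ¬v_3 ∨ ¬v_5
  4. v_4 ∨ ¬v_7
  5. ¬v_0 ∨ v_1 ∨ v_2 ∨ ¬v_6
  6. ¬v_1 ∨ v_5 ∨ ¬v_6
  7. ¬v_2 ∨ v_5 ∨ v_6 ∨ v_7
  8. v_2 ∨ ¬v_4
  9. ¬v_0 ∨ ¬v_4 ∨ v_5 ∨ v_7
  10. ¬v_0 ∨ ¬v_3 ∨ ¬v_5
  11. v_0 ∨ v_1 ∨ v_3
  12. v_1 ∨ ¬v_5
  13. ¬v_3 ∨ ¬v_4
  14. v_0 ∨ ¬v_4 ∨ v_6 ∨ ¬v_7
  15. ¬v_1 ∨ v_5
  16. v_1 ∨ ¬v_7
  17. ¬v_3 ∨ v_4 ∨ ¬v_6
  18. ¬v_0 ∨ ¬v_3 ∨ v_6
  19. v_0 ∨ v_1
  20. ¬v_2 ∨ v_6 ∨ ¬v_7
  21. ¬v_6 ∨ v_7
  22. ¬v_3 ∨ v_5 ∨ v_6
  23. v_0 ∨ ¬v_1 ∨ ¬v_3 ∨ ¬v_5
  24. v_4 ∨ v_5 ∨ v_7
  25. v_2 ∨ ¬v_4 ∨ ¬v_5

Unit clause (v_7) forces v_7 = True.
In (v_4 ∨ ¬v_7) only v_4 is left, so v_4 = True.
In (v_2 ∨ ¬v_4) only v_2 is left, so v_2 = True.
In (¬v_3 ∨ ¬v_4) only ¬v_3 is left, so v_3 = False.
In (v_1 ∨ ¬v_7) only v_1 is left, so v_1 = True.
In (¬v_2 ∨ v_6 ∨ ¬v_7) only v_6 is left, so v_6 = True.
In (¬v_1 ∨ v_5 ∨ ¬v_6) only v_5 is left, so v_5 = True.
Set v_0 = True.
All clauses satisfied.

v_0=T, v_1=T, v_2=T, v_3=F, v_4=T, v_5=T, v_6=T, v_7=T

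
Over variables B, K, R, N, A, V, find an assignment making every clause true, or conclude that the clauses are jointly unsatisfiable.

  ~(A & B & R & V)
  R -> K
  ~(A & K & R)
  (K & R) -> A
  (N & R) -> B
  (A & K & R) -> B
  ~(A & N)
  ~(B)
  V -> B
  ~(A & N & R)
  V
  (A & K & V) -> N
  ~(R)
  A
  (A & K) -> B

Case B = True:
  Clause (~B) is falsified — contradiction.
Case B = False:
  (A) forces A = True.
  (V) forces V = True.
  Clause (B | ~V) is falsified — contradiction.
Both cases fail, so the formula is unsatisfiable.

No satisfying assignment exists.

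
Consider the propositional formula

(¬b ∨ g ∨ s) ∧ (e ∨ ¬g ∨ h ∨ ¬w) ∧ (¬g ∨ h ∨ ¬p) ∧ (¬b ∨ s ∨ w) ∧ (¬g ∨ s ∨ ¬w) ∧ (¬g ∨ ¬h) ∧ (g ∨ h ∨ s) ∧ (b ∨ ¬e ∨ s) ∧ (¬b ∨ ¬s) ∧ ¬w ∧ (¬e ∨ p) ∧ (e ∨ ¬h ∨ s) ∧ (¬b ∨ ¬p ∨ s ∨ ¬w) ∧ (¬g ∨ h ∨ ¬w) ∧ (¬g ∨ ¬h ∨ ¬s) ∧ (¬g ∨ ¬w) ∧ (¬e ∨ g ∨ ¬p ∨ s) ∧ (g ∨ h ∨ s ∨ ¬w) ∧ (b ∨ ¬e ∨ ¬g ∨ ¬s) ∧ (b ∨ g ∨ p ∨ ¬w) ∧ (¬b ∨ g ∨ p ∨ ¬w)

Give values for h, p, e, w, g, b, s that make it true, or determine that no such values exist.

Unit clause (¬w) forces w = False.
Set h = False.
Set p = True.
  then (¬g ∨ h ∨ ¬p) forces g = False.
  then (g ∨ h ∨ s) forces s = True.
  then (¬b ∨ ¬s) forces b = False.
Set e = False.
All clauses satisfied.

h = False; p = True; e = False; w = False; g = False; b = False; s = True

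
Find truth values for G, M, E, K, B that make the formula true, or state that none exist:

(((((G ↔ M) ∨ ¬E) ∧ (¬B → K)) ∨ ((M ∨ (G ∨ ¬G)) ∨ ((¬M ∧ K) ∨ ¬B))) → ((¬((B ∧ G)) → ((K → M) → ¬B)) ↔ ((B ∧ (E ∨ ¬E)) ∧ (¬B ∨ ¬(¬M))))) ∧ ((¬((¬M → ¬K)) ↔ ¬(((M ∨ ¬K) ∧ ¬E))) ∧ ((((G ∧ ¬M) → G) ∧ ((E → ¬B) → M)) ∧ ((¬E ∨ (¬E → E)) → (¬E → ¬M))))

Case B = True: the formula simplifies to ((((G ↔ M) ∨ ¬E) ∨ ((M ∨ (G ∨ ¬G)) ∨ (¬M ∧ K))) → ((¬G → ¬((K → M))) ↔ ((E ∨ ¬E) ∧ ¬(¬M)))) ∧ ((¬((¬M → ¬K)) ↔ ¬(((M ∨ ¬K) ∧ ¬E))) ∧ ((((G ∧ ¬M) → G) ∧ (¬E → M)) ∧ ((¬E ∨ (¬E → E)) → (¬E → ¬M)))).
  M = True: simplifies to (G ↔ (E ∨ ¬E)) ∧ (¬E ∧ ((¬E ∨ (¬E → E)) → E)).
    E = True: the conjunct ¬E is False.
    E = False: the conjunct (¬E ∨ (¬E → E)) → E becomes (True ∨ False) → False = False.
  M = False: simplifies to (((¬G ∨ ¬E) ∨ ((G ∨ ¬G) ∨ K)) → ¬((¬G → ¬(¬K)))) ∧ ((¬(¬K) ↔ ¬((¬K ∧ ¬E))) ∧ ((G → G) ∧ E)).
    G = True: the conjunct ((¬G ∨ ¬E) ∨ ((G ∨ ¬G) ∨ K)) → ¬((¬G → ¬(¬K))) becomes (¬E ∨ True) → ¬True = False.
    G = False: simplifies to ¬(¬(¬K)) ∧ ((¬(¬K) ↔ ¬((¬K ∧ ¬E))) ∧ E).
      K = True: the conjunct ¬(¬(¬K)) becomes ¬(¬False) = False.
      K = False: simplifies to ¬E ∧ E.
        E = True: the conjunct ¬E is False.
        E = False: the conjunct E is False.
Case B = False: the conjunct ((((G ↔ M) ∨ ¬E) ∧ (¬B → K)) ∨ ((M ∨ (G ∨ ¬G)) ∨ ((¬M ∧ K) ∨ ¬B))) → ((¬((B ∧ G)) → ((K → M) → ¬B)) ↔ ((B ∧ (E ∨ ¬E)) ∧ (¬B ∨ ¬(¬M)))) becomes ((((G ↔ M) ∨ ¬E) ∧ K) ∨ True) → (True ↔ False) = False.
Both cases fail — unsatisfiable.

Unsatisfiable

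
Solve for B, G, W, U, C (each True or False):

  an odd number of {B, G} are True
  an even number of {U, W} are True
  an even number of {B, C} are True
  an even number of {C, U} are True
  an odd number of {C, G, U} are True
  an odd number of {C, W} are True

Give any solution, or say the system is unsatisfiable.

Unsatisfiable

Adding constraints 2, 4, 6 mod 2: every variable appears an even number of times on the left, so the left side is 0.
But the right sides sum to 1 (mod 2). 0 ≠ 1 — the system is inconsistent.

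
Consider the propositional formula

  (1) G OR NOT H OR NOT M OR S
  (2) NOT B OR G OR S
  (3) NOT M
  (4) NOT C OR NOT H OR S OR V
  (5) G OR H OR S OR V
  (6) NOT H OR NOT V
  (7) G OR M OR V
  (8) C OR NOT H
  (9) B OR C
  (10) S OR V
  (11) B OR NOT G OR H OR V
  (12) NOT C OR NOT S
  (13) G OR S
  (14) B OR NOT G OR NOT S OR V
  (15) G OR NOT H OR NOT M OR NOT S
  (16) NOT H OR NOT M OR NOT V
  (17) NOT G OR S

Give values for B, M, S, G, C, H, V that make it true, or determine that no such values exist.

Unit clause (NOT M) forces M = False.
Set B = True.
Try S = False:
  (NOT B OR G OR S) forces G = True.
  clause (NOT G OR S) is falsified — backtrack.
So S = True.
  then (NOT C OR NOT S) forces C = False.
  then (C OR NOT H) forces H = False.
Set G = False.
  then (G OR M OR V) forces V = True.
All clauses satisfied.

B=T; M=F; S=T; G=F; C=F; H=F; V=T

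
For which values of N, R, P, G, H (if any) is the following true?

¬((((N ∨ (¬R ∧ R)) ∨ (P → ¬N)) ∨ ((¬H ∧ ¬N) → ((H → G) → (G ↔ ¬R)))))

UNSATISFIABLE

Case N = True: the formula becomes ¬((True ∨ True)) = False.
Case N = False: the formula becomes ¬((True ∨ (¬H → ((H → G) → (G ↔ ¬R))))) = False.
Both cases fail — unsatisfiable.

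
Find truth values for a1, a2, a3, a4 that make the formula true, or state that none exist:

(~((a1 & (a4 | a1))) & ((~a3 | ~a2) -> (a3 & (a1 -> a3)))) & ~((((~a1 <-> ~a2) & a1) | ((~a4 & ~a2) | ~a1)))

Case a1 = True: the conjunct ~((a1 & (a4 | a1))) becomes ~((True & True)) = False.
Case a1 = False: the conjunct ~((((~a1 <-> ~a2) & a1) | ((~a4 & ~a2) | ~a1))) becomes ~((False | True)) = False.
Both cases fail — unsatisfiable.

UNSATISFIABLE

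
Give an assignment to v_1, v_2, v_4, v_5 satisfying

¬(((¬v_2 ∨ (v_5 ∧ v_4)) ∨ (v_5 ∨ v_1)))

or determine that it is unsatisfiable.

v_1: False, v_2: True, v_4: False, v_5: False

  ¬(((¬v_2 ∨ (v_5 ∧ v_4)) ∨ (v_5 ∨ v_1))) = True
    (¬v_2 ∨ (v_5 ∧ v_4)) ∨ (v_5 ∨ v_1) = False
      ¬v_2 ∨ (v_5 ∧ v_4) = False
        ¬v_2 = False
        v_5 ∧ v_4 = False
      v_5 ∨ v_1 = False
The formula evaluates to True.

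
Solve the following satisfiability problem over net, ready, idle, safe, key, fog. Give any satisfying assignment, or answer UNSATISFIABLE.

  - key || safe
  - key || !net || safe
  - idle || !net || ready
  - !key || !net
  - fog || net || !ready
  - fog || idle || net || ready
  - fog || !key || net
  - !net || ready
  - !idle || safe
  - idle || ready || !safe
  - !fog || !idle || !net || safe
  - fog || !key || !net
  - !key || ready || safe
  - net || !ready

Set net = True.
  then (!key || !net) forces key = False.
  then (!net || ready) forces ready = True.
  then (key || safe) forces safe = True.
Set idle = False.
Set fog = True.
All clauses satisfied.

net = True, ready = True, idle = False, safe = True, key = False, fog = True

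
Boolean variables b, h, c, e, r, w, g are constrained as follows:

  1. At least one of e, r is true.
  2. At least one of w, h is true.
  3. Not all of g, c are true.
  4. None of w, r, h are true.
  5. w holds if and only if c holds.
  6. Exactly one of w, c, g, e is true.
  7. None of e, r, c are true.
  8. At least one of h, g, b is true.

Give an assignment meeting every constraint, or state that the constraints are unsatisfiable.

Unsatisfiable — no assignment works.

Case h = True:
  Constraint (4) is violated (h=T) — contradiction.
Case h = False:
  (2) with h=F forces w = True.
  Constraint (4) is violated (w=T) — contradiction.
Both cases fail — unsatisfiable.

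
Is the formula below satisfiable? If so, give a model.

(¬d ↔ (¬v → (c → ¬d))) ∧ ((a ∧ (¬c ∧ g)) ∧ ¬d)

a = True, v = False, d = False, c = False, g = True

  ¬d ↔ (¬v → (c → ¬d)) = True
    ¬d = True
    ¬v → (c → ¬d) = True
      ¬v = True
      c → ¬d = True
        ¬d = True
  (a ∧ (¬c ∧ g)) ∧ ¬d = True
    a ∧ (¬c ∧ g) = True
      ¬c ∧ g = True
        ¬c = True
    ¬d = True
Both conjuncts True, so the formula holds.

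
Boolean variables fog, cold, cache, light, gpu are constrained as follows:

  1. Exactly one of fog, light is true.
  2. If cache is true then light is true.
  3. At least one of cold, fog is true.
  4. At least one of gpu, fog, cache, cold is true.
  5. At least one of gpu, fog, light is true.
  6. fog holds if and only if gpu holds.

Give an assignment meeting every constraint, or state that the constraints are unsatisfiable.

fog = False; cold = True; cache = True; light = True; gpu = False

  (1) {fog, light}: 1 true — exactly one ✓
  (2) cache=T ⇒ light: T ✓
  (3) {cold, fog}: 1 true — at least one ✓
  (4) {gpu, fog, cache, cold}: 2 true — at least one ✓
  (5) {gpu, fog, light}: 1 true — at least one ✓
  (6) fog=F, gpu=F — same ✓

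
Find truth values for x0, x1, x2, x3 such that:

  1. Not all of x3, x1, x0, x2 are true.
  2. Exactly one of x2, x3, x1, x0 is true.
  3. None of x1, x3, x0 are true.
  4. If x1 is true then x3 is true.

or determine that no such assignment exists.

x0 = False; x1 = False; x2 = True; x3 = False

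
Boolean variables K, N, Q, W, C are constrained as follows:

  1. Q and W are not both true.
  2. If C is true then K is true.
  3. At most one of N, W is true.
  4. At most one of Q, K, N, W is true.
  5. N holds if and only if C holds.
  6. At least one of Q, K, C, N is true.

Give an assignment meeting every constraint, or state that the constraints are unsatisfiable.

K = True, N = False, Q = False, W = False, C = False

  (1) Q=F, W=F — not both ✓
  (2) C=F ⇒ K: vacuous ✓
  (3) {N, W}: 0 true — at most one ✓
  (4) {Q, K, N, W}: 1 true — at most one ✓
  (5) N=F, C=F — same ✓
  (6) {Q, K, C, N}: 1 true — at least one ✓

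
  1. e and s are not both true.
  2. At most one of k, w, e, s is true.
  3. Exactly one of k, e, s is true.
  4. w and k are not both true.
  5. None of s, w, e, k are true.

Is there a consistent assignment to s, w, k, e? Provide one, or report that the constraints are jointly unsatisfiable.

No satisfying assignment exists.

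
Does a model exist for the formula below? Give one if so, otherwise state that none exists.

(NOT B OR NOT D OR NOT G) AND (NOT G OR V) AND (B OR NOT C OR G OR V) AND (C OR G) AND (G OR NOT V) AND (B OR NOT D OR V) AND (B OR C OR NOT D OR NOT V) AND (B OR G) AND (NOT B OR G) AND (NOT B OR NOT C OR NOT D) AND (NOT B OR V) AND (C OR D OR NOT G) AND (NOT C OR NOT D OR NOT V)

Set D = False.
Set B = False.
  then (B OR G) forces G = True.
  then (C OR D OR NOT G) forces C = True.
  then (NOT G OR V) forces V = True.
All clauses satisfied.

D=F; B=F; V=T; C=T; G=T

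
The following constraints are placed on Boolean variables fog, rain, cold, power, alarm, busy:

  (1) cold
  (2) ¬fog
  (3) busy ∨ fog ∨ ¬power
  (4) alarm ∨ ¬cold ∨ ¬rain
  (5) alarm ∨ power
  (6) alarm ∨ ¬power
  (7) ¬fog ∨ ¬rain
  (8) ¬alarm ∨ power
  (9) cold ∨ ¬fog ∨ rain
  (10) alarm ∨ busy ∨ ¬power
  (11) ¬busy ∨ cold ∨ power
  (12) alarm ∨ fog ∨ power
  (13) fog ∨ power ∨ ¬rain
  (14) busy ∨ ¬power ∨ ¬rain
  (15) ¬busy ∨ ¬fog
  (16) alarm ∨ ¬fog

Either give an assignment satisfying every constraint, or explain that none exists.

Unit clause (cold) forces cold = True.
Unit clause (¬fog) forces fog = False.
Set rain = True.
  then (alarm ∨ ¬cold ∨ ¬rain) forces alarm = True.
  then (¬alarm ∨ power) forces power = True.
  then (busy ∨ ¬power ∨ ¬rain) forces busy = True.
All clauses satisfied.

fog = False, rain = True, cold = True, power = True, alarm = True, busy = True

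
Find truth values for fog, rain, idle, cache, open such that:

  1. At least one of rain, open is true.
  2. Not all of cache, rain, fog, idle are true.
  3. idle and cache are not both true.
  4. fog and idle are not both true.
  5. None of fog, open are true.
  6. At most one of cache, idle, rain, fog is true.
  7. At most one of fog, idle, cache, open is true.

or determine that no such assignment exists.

fog: False; rain: True; idle: False; cache: False; open: False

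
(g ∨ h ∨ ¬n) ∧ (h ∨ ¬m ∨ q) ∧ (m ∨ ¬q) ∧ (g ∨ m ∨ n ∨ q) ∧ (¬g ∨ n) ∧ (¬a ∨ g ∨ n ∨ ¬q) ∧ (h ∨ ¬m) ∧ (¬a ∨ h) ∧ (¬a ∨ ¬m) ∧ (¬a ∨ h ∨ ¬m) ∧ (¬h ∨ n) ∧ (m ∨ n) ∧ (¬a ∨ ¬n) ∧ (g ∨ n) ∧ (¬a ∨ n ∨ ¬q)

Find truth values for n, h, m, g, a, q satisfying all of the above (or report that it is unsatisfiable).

n=T; h=T; m=F; g=F; a=F; q=F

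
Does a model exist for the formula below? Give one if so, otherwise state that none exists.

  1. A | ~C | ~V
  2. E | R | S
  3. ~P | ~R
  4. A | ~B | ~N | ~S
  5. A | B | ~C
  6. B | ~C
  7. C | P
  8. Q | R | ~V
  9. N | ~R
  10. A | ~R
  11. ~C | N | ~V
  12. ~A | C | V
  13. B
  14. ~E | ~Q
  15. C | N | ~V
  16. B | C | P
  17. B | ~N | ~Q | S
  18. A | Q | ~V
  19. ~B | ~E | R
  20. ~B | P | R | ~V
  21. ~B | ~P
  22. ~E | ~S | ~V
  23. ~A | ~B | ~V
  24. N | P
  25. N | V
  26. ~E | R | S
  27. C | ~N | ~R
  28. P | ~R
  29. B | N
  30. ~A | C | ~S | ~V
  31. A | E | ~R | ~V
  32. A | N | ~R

Unit clause (B) forces B = True.
In (~B | ~P) only ~P is left, so P = False.
In (N | P) only N is left, so N = True.
In (P | ~R) only ~R is left, so R = False.
In (C | P) only C is left, so C = True.
In (~B | ~E | R) only ~E is left, so E = False.
In (~B | P | R | ~V) only ~V is left, so V = False.
In (E | R | S) only S is left, so S = True.
In (A | ~B | ~N | ~S) only A is left, so A = True.
Set Q = False.
All clauses satisfied.

S = True; A = True; V = False; Q = False; B = True; C = True; P = False; R = False; E = False; N = True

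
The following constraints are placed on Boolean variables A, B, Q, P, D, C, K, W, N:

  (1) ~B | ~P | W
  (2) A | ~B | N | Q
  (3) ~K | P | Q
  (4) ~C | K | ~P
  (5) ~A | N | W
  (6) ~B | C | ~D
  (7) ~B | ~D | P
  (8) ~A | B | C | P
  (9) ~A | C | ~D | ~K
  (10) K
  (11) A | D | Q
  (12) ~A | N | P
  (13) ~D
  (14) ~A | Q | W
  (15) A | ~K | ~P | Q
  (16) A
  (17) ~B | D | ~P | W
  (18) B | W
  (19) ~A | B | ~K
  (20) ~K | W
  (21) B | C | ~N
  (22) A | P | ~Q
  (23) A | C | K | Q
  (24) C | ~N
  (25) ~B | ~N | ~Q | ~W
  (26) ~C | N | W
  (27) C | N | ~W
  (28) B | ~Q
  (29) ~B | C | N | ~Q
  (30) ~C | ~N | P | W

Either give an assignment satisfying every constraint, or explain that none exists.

A = True, B = True, Q = False, P = True, D = False, C = True, K = True, W = True, N = False

Unit clause (K) forces K = True.
Unit clause (~D) forces D = False.
Unit clause (A) forces A = True.
In (~A | B | ~K) only B is left, so B = True.
In (~K | W) only W is left, so W = True.
Set Q = False.
  then (~K | P | Q) forces P = True.
Set C = True.
Set N = False.
All clauses satisfied.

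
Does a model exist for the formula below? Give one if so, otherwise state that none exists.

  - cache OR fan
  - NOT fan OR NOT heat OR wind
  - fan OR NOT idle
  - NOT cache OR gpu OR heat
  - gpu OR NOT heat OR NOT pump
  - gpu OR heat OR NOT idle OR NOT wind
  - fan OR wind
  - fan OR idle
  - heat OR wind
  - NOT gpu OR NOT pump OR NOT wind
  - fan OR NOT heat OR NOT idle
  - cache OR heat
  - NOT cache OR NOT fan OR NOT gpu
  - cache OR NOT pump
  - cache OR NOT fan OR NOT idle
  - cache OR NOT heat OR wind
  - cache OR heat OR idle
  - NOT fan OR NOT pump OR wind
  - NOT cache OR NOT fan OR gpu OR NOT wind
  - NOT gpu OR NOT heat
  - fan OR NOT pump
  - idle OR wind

Set idle = False.
  then (fan OR idle) forces fan = True.
  then (idle OR wind) forces wind = True.
Try gpu = True:
  (NOT gpu OR NOT pump OR NOT wind) forces pump = False.
  (NOT cache OR NOT fan OR NOT gpu) forces cache = False.
  (cache OR heat) forces heat = True.
  clause (NOT gpu OR NOT heat) is falsified — backtrack.
So gpu = False.
  then (NOT cache OR NOT fan OR gpu OR NOT wind) forces cache = False.
  then (cache OR heat) forces heat = True.
  then (cache OR NOT pump) forces pump = False.
All clauses satisfied.

idle = False; gpu = False; heat = True; cache = False; pump = False; fan = True; wind = True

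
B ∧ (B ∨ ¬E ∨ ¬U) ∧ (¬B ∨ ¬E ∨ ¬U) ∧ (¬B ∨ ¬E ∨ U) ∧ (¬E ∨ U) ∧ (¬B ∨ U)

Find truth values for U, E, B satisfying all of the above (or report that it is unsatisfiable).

Unit clause (B) forces B = True.
In (¬B ∨ U) only U is left, so U = True.
In (¬B ∨ ¬E ∨ ¬U) only ¬E is left, so E = False.
Check each clause:
  (B): B holds.
  (B ∨ ¬E ∨ ¬U): B holds.
  (¬B ∨ ¬E ∨ ¬U): ¬E holds.
  (¬B ∨ ¬E ∨ U): ¬E holds.
  (¬E ∨ U): ¬E holds.
  (¬B ∨ U): U holds.
All clauses satisfied.

U = True, E = False, B = True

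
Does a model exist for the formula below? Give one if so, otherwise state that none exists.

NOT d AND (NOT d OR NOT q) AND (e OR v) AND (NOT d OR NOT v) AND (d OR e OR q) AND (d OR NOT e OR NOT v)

Unit clause (NOT d) forces d = False.
Set q = True.
Set e = True.
  then (d OR NOT e OR NOT v) forces v = False.
Check each clause:
  (NOT d): NOT d holds.
  (NOT d OR NOT q): NOT d holds.
  (e OR v): e holds.
  (NOT d OR NOT v): NOT d holds.
  (d OR e OR q): e holds.
  (d OR NOT e OR NOT v): NOT v holds.
All clauses satisfied.

d=F; q=T; e=T; v=F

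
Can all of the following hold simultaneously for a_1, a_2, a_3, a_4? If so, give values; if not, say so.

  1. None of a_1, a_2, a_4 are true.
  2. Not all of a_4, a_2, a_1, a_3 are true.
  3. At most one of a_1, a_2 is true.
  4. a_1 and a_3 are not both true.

a_1: False, a_2: False, a_3: True, a_4: False

  (1) {a_1, a_2, a_4}: 0 true — none ✓
  (2) {a_4, a_2, a_1, a_3}: 1/4 true — not all ✓
  (3) {a_1, a_2}: 0 true — at most one ✓
  (4) a_1=F, a_3=T — not both ✓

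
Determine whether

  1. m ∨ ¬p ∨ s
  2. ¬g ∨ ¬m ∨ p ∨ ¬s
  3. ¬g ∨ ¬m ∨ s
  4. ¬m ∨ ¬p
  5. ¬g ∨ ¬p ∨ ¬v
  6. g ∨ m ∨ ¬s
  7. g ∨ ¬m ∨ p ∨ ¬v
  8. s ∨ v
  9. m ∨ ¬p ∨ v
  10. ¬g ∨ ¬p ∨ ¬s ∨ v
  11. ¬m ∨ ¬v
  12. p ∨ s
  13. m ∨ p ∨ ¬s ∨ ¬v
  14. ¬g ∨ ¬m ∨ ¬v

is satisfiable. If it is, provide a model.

s=T, g=F, p=F, m=T, v=F

Try s = False:
  (s ∨ v) forces v = True.
  (¬m ∨ ¬v) forces m = False.
  (m ∨ ¬p ∨ s) forces p = False.
  clause (p ∨ s) is falsified — backtrack.
So s = True.
Set g = False.
  then (g ∨ m ∨ ¬s) forces m = True.
  then (¬m ∨ ¬v) forces v = False.
  then (¬m ∨ ¬p) forces p = False.
All clauses satisfied.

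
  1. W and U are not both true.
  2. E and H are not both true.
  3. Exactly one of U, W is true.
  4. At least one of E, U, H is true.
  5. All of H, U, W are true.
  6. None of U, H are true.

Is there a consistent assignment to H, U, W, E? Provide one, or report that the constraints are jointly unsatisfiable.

Unsatisfiable — no assignment works.

Case H = True:
  Constraint (6) is violated (H=T) — contradiction.
Case H = False:
  Constraint (5) is violated (H=F) — contradiction.
Both cases fail — unsatisfiable.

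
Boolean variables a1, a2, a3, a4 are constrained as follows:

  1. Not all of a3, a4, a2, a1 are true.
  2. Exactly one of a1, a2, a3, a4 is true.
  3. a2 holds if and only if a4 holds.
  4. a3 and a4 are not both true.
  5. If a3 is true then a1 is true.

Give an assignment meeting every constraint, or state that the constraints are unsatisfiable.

a1 = True, a2 = False, a3 = False, a4 = False

  (1) {a3, a4, a2, a1}: 1/4 true — not all ✓
  (2) {a1, a2, a3, a4}: 1 true — exactly one ✓
  (3) a2=F, a4=F — same ✓
  (4) a3=F, a4=F — not both ✓
  (5) a3=F ⇒ a1: vacuous ✓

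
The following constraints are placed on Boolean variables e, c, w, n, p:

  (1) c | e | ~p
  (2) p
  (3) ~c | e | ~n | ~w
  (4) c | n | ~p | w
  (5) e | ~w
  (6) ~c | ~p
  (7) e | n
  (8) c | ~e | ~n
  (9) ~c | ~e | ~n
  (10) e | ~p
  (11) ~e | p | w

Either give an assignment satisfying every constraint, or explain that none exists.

e: True; c: False; w: True; n: False; p: True

Unit clause (p) forces p = True.
In (~c | ~p) only ~c is left, so c = False.
In (e | ~p) only e is left, so e = True.
In (c | ~e | ~n) only ~n is left, so n = False.
In (c | n | ~p | w) only w is left, so w = True.
All clauses satisfied.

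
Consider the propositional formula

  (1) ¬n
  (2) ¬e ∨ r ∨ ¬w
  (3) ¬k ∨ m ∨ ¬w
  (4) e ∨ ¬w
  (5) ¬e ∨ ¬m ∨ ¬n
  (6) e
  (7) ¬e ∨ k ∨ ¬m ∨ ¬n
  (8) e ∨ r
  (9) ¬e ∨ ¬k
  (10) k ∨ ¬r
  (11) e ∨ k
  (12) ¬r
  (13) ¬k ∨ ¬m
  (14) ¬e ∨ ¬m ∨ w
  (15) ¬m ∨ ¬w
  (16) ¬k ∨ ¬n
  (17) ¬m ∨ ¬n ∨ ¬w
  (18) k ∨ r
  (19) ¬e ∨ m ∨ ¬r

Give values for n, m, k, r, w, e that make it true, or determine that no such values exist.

No satisfying assignment exists.

Case n = True:
  Clause (¬n) is falsified — contradiction.
Case n = False:
  (e) forces e = True.
  (¬e ∨ ¬k) forces k = False.
  (k ∨ ¬r) forces r = False.
  Clause (k ∨ r) is falsified — contradiction.
Both cases fail, so the formula is unsatisfiable.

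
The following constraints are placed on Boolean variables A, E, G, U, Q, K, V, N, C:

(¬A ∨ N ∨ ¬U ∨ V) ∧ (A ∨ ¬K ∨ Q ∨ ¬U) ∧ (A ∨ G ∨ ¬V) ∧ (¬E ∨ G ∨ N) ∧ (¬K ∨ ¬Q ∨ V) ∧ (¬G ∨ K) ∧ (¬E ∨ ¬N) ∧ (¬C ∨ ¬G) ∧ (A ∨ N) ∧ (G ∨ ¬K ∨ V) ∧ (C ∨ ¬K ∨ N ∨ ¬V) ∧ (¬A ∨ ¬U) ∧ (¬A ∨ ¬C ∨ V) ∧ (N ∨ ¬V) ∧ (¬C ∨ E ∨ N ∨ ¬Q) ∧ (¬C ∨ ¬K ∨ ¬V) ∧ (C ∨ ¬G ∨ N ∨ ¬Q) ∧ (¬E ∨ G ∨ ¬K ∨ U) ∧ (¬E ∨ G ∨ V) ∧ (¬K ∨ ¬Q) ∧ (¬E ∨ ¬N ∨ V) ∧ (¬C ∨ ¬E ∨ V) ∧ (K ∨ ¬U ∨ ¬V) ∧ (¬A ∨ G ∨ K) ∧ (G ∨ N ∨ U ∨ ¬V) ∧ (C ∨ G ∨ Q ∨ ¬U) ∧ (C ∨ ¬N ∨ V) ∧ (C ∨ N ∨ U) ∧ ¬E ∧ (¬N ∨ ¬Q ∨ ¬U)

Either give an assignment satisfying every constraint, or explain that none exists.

A=T, E=F, G=F, U=F, Q=F, K=T, V=T, N=T, C=F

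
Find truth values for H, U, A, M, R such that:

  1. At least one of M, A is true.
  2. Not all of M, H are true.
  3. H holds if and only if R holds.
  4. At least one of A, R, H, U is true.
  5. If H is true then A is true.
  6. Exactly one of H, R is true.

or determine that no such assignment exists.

Case R = True:
  (3) with R=T forces H = True.
  Constraint (6) is violated (H=T, R=T) — contradiction.
Case R = False:
  (3) with R=F forces H = False.
  Constraint (6) is violated (H=F, R=F) — contradiction.
Both cases fail — unsatisfiable.

Unsatisfiable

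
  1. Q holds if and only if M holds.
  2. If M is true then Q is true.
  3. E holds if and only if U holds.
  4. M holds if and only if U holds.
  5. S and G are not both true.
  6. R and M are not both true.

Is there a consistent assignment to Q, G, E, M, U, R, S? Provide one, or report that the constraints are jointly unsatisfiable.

Q=F; G=F; E=F; M=F; U=F; R=T; S=F

  (1) Q=F, M=F — same ✓
  (2) M=F ⇒ Q: vacuous ✓
  (3) E=F, U=F — same ✓
  (4) M=F, U=F — same ✓
  (5) S=F, G=F — not both ✓
  (6) R=T, M=F — not both ✓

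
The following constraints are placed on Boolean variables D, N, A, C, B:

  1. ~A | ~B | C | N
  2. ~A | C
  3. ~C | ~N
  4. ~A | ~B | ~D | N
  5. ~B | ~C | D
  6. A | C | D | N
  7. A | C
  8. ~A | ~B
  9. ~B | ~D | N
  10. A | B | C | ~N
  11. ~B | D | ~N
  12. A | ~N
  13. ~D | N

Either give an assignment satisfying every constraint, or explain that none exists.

Set D = False.
Try N = True:
  (~C | ~N) forces C = False.
  (~A | C) forces A = False.
  clause (A | C) is falsified — backtrack.
So N = False.
Set A = True.
  then (~A | C) forces C = True.
  then (~B | ~C | D) forces B = False.
All clauses satisfied.

D: False, N: False, A: True, C: True, B: False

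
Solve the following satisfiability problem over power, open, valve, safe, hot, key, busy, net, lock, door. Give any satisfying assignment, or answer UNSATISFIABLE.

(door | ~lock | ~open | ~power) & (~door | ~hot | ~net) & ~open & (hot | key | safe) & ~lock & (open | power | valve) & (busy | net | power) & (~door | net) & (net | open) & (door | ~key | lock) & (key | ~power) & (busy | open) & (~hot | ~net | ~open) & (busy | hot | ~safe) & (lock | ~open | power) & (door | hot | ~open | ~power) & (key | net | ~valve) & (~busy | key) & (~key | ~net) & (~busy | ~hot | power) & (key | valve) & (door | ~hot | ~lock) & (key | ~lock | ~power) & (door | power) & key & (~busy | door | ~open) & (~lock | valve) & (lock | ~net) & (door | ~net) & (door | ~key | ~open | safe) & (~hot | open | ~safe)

Case open = True:
  Clause (~open) is falsified — contradiction.
Case open = False:
  (~lock) forces lock = False.
  (net | open) forces net = True.
  Clause (lock | ~net) is falsified — contradiction.
Both cases fail, so the formula is unsatisfiable.

UNSATISFIABLE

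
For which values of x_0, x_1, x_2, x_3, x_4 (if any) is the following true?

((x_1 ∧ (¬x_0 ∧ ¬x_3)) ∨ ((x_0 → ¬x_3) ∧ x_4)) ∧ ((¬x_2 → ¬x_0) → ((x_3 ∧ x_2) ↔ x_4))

x_0=F; x_1=T; x_2=T; x_3=T; x_4=T

  (x_1 ∧ (¬x_0 ∧ ¬x_3)) ∨ ((x_0 → ¬x_3) ∧ x_4) = True
    x_1 ∧ (¬x_0 ∧ ¬x_3) = False
      ¬x_0 ∧ ¬x_3 = False
        ¬x_0 = True
        ¬x_3 = False
    (x_0 → ¬x_3) ∧ x_4 = True
      x_0 → ¬x_3 = True
        ¬x_3 = False
  (¬x_2 → ¬x_0) → ((x_3 ∧ x_2) ↔ x_4) = True
    ¬x_2 → ¬x_0 = True
      ¬x_2 = False
      ¬x_0 = True
    (x_3 ∧ x_2) ↔ x_4 = True
      x_3 ∧ x_2 = True
Both conjuncts True, so the formula holds.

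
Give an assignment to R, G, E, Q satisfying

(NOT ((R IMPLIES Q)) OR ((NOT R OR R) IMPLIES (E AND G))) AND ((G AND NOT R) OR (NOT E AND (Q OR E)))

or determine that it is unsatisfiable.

R=F, G=T, E=T, Q=F

  NOT ((R IMPLIES Q)) OR ((NOT R OR R) IMPLIES (E AND G)) = True
    NOT ((R IMPLIES Q)) = False
      R IMPLIES Q = True
    (NOT R OR R) IMPLIES (E AND G) = True
      NOT R OR R = True
        NOT R = True
      E AND G = True
  (G AND NOT R) OR (NOT E AND (Q OR E)) = True
    G AND NOT R = True
      NOT R = True
    NOT E AND (Q OR E) = False
      NOT E = False
      Q OR E = True
Both conjuncts True, so the formula holds.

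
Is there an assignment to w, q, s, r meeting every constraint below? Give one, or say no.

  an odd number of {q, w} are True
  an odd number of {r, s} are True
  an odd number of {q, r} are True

w: True, q: False, s: False, r: True

{q, w}: 1 true → odd ✓
{r, s}: 1 true → odd ✓
{q, r}: 1 true → odd ✓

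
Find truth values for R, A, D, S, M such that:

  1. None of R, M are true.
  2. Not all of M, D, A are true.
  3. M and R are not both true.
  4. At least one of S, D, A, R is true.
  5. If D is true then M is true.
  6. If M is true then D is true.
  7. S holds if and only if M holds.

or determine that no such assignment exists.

R = False, A = True, D = False, S = False, M = False

  (1) {R, M}: 0 true — none ✓
  (2) {M, D, A}: 1/3 true — not all ✓
  (3) M=F, R=F — not both ✓
  (4) {S, D, A, R}: 1 true — at least one ✓
  (5) D=F ⇒ M: vacuous ✓
  (6) M=F ⇒ D: vacuous ✓
  (7) S=F, M=F — same ✓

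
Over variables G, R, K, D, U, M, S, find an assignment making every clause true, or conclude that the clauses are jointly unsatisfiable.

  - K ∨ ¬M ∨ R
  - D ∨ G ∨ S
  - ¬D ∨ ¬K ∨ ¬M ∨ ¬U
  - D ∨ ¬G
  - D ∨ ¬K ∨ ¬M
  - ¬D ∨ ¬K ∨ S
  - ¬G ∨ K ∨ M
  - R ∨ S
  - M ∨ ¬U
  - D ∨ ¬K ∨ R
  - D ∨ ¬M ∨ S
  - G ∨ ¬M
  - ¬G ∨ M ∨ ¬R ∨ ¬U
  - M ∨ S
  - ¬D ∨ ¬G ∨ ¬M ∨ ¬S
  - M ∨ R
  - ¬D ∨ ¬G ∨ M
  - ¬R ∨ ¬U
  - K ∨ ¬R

Set G = False.
  then (G ∨ ¬M) forces M = False.
  then (M ∨ S) forces S = True.
  then (M ∨ R) forces R = True.
  then (¬R ∨ ¬U) forces U = False.
  then (K ∨ ¬R) forces K = True.
Set D = True.
All clauses satisfied.

G=F, R=T, K=T, D=T, U=F, M=F, S=T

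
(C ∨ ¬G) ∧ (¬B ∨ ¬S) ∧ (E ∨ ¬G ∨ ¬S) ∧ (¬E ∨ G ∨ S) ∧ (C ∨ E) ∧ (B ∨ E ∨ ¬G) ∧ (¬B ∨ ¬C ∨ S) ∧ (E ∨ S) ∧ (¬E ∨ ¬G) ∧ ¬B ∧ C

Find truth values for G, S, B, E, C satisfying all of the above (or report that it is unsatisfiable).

Unit clause (¬B) forces B = False.
Unit clause (C) forces C = True.
Try G = True:
  (B ∨ E ∨ ¬G) forces E = True.
  clause (¬E ∨ ¬G) is falsified — backtrack.
So G = False.
Set S = True.
Set E = False.
All clauses satisfied.

G = False, S = True, B = False, E = False, C = True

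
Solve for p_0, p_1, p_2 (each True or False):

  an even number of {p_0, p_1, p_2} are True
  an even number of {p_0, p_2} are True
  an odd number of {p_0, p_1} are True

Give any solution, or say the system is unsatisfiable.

p_0 = True, p_1 = False, p_2 = True

{p_0, p_1, p_2}: 2 true → even ✓
{p_0, p_2}: 2 true → even ✓
{p_0, p_1}: 1 true → odd ✓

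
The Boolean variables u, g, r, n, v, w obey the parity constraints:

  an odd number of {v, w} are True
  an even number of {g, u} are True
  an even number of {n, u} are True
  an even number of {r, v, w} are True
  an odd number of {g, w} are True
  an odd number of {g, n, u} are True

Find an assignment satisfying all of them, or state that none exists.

u=T; g=T; r=T; n=T; v=T; w=F

{v, w}: 1 true → odd ✓
{g, u}: 2 true → even ✓
{n, u}: 2 true → even ✓
{r, v, w}: 2 true → even ✓
{g, w}: 1 true → odd ✓
{g, n, u}: 3 true → odd ✓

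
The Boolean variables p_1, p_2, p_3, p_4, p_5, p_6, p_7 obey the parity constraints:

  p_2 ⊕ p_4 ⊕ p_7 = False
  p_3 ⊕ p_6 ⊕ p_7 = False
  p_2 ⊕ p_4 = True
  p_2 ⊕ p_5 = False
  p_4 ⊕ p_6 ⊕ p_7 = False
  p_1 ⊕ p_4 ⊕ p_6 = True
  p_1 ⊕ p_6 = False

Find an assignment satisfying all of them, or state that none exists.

p_1=F, p_2=F, p_3=T, p_4=T, p_5=F, p_6=F, p_7=T

p_2 ⊕ p_4 ⊕ p_7 = F ⊕ T ⊕ T = False ✓
p_3 ⊕ p_6 ⊕ p_7 = T ⊕ F ⊕ T = False ✓
p_2 ⊕ p_4 = F ⊕ T = True ✓
p_2 ⊕ p_5 = F ⊕ F = False ✓
p_4 ⊕ p_6 ⊕ p_7 = T ⊕ F ⊕ T = False ✓
p_1 ⊕ p_4 ⊕ p_6 = F ⊕ T ⊕ F = True ✓
p_1 ⊕ p_6 = F ⊕ F = False ✓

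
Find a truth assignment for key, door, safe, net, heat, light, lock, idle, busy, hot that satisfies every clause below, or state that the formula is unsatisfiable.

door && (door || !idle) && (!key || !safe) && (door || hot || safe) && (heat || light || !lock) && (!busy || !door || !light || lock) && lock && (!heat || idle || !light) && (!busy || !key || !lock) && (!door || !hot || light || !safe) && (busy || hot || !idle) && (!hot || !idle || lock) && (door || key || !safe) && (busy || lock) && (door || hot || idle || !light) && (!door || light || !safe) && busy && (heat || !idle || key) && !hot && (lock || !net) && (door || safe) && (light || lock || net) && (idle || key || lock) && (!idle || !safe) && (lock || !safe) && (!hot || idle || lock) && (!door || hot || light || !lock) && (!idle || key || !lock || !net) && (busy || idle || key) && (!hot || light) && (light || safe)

key = False, door = True, safe = False, net = False, heat = False, light = True, lock = True, idle = False, busy = True, hot = False

Unit clause (door) forces door = True.
Unit clause (lock) forces lock = True.
Unit clause (busy) forces busy = True.
Unit clause (!hot) forces hot = False.
In (!door || hot || light || !lock) only light is left, so light = True.
In (!busy || !key || !lock) only !key is left, so key = False.
Set safe = False.
Set net = False.
Set heat = False.
  then (heat || !idle || key) forces idle = False.
All clauses satisfied.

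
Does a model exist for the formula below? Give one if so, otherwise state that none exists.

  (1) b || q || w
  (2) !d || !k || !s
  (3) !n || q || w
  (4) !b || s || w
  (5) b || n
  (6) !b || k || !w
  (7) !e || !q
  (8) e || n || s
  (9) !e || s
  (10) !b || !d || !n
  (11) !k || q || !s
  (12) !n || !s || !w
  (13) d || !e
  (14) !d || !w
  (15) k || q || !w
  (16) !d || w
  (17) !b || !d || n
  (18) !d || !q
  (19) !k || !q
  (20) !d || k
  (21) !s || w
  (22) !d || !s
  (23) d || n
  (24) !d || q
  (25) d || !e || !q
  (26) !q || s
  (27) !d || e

n = True; w = True; s = False; q = False; k = True; e = False; d = False; b = False

Try n = False:
  (b || n) forces b = True.
  (!b || !d || n) forces d = False.
  clause (d || n) is falsified — backtrack.
So n = True.
Set w = True.
  then (!n || !s || !w) forces s = False.
  then (!d || !w) forces d = False.
  then (!q || s) forces q = False.
  then (!e || s) forces e = False.
  then (k || q || !w) forces k = True.
Set b = False.
All clauses satisfied.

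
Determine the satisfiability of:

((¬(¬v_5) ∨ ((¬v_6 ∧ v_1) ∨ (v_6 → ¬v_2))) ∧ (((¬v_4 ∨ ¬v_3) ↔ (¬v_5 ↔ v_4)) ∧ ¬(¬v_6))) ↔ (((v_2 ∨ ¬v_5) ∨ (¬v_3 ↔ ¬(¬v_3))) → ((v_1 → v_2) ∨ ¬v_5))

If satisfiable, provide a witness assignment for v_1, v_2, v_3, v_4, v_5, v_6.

v_1=T; v_2=F; v_3=F; v_4=F; v_5=T; v_6=T

  ((¬(¬v_5) ∨ ((¬v_6 ∧ v_1) ∨ (v_6 → ¬v_2))) ∧ (((¬v_4 ∨ ¬v_3) ↔ (¬v_5 ↔ v_4)) ∧ ¬(¬v_6))) ↔ (((v_2 ∨ ¬v_5) ∨ (¬v_3 ↔ ¬(¬v_3))) → ((v_1 → v_2) ∨ ¬v_5)) = True
    (¬(¬v_5) ∨ ((¬v_6 ∧ v_1) ∨ (v_6 → ¬v_2))) ∧ (((¬v_4 ∨ ¬v_3) ↔ (¬v_5 ↔ v_4)) ∧ ¬(¬v_6)) = True
      ¬(¬v_5) ∨ ((¬v_6 ∧ v_1) ∨ (v_6 → ¬v_2)) = True
        ¬(¬v_5) = True
          ¬v_5 = False
        (¬v_6 ∧ v_1) ∨ (v_6 → ¬v_2) = True
          ¬v_6 ∧ v_1 = False
            ¬v_6 = False
          v_6 → ¬v_2 = True
            ¬v_2 = True
      ((¬v_4 ∨ ¬v_3) ↔ (¬v_5 ↔ v_4)) ∧ ¬(¬v_6) = True
        (¬v_4 ∨ ¬v_3) ↔ (¬v_5 ↔ v_4) = True
          ¬v_4 ∨ ¬v_3 = True
            ¬v_4 = True
            ¬v_3 = True
          ¬v_5 ↔ v_4 = True
            ¬v_5 = False
        ¬(¬v_6) = True
          ¬v_6 = False
    ((v_2 ∨ ¬v_5) ∨ (¬v_3 ↔ ¬(¬v_3))) → ((v_1 → v_2) ∨ ¬v_5) = True
      (v_2 ∨ ¬v_5) ∨ (¬v_3 ↔ ¬(¬v_3)) = False
        v_2 ∨ ¬v_5 = False
          ¬v_5 = False
        ¬v_3 ↔ ¬(¬v_3) = False
          ¬v_3 = True
          ¬(¬v_3) = False
            ¬v_3 = True
      (v_1 → v_2) ∨ ¬v_5 = False
        v_1 → v_2 = False
        ¬v_5 = False
The formula evaluates to True.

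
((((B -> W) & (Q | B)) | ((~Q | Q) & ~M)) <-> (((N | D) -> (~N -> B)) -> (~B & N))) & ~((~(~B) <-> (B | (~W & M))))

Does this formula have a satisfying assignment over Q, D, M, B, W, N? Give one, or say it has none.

Q: False, D: False, M: True, B: False, W: False, N: False

  (((B -> W) & (Q | B)) | ((~Q | Q) & ~M)) <-> (((N | D) -> (~N -> B)) -> (~B & N)) = True
    ((B -> W) & (Q | B)) | ((~Q | Q) & ~M) = False
      (B -> W) & (Q | B) = False
        B -> W = True
        Q | B = False
      (~Q | Q) & ~M = False
        ~Q | Q = True
          ~Q = True
        ~M = False
    ((N | D) -> (~N -> B)) -> (~B & N) = False
      (N | D) -> (~N -> B) = True
        N | D = False
        ~N -> B = False
          ~N = True
      ~B & N = False
        ~B = True
  ~((~(~B) <-> (B | (~W & M)))) = True
    ~(~B) <-> (B | (~W & M)) = False
      ~(~B) = False
        ~B = True
      B | (~W & M) = True
        ~W & M = True
          ~W = True
Both conjuncts True, so the formula holds.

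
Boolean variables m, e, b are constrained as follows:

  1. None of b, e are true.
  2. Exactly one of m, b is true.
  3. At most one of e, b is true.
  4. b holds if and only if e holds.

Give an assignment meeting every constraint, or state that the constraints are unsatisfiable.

m = True; e = False; b = False

  (1) {b, e}: 0 true — none ✓
  (2) {m, b}: 1 true — exactly one ✓
  (3) {e, b}: 0 true — at most one ✓
  (4) b=F, e=F — same ✓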